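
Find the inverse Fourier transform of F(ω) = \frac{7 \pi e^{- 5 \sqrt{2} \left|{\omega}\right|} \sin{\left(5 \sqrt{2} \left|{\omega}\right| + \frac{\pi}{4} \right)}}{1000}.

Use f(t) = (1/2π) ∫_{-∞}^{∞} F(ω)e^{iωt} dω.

f(t) = \frac{7}{t^{4} + 10000}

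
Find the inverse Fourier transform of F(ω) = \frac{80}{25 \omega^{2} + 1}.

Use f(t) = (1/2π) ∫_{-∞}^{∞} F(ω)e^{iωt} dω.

f(t) = 8 e^{- \frac{\left|{t}\right|}{5}}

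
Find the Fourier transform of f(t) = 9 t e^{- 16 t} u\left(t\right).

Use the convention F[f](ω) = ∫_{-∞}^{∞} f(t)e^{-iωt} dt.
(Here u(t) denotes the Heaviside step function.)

F(ω) = \frac{9}{\left(i \omega + 16\right)^{2}}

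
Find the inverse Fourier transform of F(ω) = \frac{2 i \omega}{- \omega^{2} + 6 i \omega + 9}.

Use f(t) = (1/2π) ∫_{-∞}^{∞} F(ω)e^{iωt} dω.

f(t) = 2 \left(1 - 3 t\right) e^{- 3 t} u\left(t\right)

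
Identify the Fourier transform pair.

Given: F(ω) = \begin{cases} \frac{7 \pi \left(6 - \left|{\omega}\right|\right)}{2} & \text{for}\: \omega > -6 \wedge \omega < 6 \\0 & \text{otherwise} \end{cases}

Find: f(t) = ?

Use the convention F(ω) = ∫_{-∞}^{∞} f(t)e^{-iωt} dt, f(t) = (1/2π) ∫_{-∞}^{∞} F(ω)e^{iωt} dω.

f(t) = \frac{7 \sin^{2}{\left(3 t \right)}}{t^{2}}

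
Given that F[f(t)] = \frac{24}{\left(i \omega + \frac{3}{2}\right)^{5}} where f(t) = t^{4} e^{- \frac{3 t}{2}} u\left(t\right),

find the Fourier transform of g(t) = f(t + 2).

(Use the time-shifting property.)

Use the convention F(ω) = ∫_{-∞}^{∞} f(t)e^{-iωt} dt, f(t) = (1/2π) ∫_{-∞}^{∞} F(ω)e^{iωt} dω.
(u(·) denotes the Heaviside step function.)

F[g](ω) = \frac{768 e^{2 i \omega}}{\left(2 i \omega + 3\right)^{5}}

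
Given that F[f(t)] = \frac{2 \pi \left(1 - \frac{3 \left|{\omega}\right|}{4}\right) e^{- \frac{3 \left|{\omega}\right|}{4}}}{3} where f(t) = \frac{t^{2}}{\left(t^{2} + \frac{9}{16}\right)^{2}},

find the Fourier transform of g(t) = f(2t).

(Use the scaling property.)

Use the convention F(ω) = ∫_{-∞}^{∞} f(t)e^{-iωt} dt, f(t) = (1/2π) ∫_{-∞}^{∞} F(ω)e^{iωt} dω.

F[g](ω) = \frac{\pi \left(8 - 3 \left|{\omega}\right|\right) e^{- \frac{3 \left|{\omega}\right|}{8}}}{24}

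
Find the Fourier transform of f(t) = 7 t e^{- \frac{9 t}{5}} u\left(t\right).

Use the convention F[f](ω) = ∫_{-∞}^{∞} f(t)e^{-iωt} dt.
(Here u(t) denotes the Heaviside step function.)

F(ω) = \frac{175}{\left(5 i \omega + 9\right)^{2}}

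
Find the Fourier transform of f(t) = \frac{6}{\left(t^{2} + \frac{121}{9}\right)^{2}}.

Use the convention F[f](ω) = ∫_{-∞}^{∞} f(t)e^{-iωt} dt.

F(ω) = \frac{27 \pi \left(11 \left|{\omega}\right| + 3\right) e^{- \frac{11 \left|{\omega}\right|}{3}}}{1331}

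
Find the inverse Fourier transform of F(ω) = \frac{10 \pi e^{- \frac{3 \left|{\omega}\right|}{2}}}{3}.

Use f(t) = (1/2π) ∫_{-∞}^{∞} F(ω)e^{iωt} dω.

f(t) = \frac{5}{t^{2} + \frac{9}{4}}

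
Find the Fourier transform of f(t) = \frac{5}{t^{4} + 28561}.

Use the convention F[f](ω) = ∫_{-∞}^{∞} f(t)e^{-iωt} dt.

F(ω) = \frac{5 \pi e^{- \frac{13 \sqrt{2} \left|{\omega}\right|}{2}} \sin{\left(\frac{13 \sqrt{2} \left|{\omega}\right|}{2} + \frac{\pi}{4} \right)}}{2197}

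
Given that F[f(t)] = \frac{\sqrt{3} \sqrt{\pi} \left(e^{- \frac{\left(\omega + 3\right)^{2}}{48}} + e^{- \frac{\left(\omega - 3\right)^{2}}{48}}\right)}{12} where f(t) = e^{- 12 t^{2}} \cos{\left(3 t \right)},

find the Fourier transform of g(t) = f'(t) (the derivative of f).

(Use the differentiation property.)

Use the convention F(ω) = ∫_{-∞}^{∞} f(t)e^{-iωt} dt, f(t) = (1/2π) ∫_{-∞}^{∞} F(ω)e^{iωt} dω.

F[g](ω) = \frac{\sqrt{3} i \sqrt{\pi} \omega \left(e^{\frac{\omega}{4}} + 1\right) e^{- \frac{\omega^{2}}{48} - \frac{\omega}{8} - \frac{3}{16}}}{12}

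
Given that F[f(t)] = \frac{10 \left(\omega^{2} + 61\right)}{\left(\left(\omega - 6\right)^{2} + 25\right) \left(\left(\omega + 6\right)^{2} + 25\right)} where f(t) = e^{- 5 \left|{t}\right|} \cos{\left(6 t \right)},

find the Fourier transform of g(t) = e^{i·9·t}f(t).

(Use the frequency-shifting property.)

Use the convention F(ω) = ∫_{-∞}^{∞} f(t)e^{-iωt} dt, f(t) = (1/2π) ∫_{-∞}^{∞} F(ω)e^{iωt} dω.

F[g](ω) = \frac{10 \left(\left(\omega - 9\right)^{2} + 61\right)}{\left(\left(\omega - 15\right)^{2} + 25\right) \left(\left(\omega - 3\right)^{2} + 25\right)}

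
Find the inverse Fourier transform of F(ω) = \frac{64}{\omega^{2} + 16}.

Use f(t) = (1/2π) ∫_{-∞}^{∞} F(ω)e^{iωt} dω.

f(t) = 8 e^{- 4 \left|{t}\right|}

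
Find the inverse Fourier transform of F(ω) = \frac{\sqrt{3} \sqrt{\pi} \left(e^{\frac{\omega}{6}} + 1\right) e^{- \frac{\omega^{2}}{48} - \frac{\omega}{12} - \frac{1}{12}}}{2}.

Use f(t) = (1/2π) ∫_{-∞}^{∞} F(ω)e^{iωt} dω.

f(t) = 6 e^{- 12 t^{2}} \cos{\left(2 t \right)}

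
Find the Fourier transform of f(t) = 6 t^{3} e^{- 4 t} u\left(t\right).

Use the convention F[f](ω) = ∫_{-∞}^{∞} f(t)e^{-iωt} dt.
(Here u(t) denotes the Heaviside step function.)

F(ω) = \frac{36}{\left(i \omega + 4\right)^{4}}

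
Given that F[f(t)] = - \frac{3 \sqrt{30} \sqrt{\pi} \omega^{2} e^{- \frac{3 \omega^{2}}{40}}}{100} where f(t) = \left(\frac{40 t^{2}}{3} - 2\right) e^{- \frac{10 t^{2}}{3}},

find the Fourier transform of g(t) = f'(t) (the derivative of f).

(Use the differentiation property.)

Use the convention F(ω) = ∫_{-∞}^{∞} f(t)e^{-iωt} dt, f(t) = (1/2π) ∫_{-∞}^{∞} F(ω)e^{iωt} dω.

F[g](ω) = - \frac{3 \sqrt{30} i \sqrt{\pi} \omega^{3} e^{- \frac{3 \omega^{2}}{40}}}{100}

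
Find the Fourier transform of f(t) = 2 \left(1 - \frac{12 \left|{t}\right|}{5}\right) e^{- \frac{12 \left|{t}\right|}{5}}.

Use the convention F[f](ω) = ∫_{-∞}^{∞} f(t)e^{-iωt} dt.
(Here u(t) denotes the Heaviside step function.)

F(ω) = \frac{12000 \omega^{2}}{\left(25 \omega^{2} + 144\right)^{2}}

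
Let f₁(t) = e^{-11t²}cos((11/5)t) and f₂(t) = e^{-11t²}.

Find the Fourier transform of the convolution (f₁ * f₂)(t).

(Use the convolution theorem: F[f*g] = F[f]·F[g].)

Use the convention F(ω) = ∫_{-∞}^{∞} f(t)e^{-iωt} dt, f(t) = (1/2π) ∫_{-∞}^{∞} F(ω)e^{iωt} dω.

F[f₁*f₂](ω) = \frac{\pi \left(e^{\frac{\omega}{5}} + 1\right) e^{- \frac{\omega^{2}}{22} - \frac{\omega}{10} - \frac{11}{100}}}{22}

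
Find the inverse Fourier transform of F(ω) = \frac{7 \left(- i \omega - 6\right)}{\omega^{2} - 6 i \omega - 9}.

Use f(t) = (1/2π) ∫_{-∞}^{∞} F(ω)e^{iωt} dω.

f(t) = 7 \left(3 t + 1\right) e^{- 3 t} u\left(t\right)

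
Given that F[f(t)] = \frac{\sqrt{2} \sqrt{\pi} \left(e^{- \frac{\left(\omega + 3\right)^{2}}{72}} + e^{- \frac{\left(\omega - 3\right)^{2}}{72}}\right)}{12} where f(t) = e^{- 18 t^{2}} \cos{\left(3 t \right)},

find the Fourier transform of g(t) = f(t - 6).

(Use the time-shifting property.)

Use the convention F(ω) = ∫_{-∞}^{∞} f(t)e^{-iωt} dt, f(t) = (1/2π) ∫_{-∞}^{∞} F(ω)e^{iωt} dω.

F[g](ω) = \frac{\sqrt{2} \sqrt{\pi} \left(e^{\frac{\omega}{6}} + 1\right) e^{- \frac{\omega^{2}}{72} - \frac{\omega}{12} - 6 i \omega - \frac{1}{8}}}{12}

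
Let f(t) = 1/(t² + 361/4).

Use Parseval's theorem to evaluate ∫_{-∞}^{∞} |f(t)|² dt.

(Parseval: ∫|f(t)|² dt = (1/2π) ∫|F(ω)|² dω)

∫|f(t)|² dt = \frac{4 \pi}{6859}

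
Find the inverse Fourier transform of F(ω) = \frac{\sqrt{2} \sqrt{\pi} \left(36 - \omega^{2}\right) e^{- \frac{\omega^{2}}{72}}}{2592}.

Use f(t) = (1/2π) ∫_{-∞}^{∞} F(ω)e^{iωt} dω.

f(t) = 3 t^{2} e^{- 18 t^{2}}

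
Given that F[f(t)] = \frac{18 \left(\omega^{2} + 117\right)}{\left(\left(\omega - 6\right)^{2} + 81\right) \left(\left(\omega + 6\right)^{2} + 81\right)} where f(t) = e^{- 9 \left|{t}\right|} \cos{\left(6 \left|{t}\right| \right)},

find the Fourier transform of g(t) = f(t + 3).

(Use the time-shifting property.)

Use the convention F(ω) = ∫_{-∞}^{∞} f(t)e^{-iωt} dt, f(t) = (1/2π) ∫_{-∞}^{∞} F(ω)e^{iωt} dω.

F[g](ω) = \frac{18 \left(\omega^{2} + 117\right) e^{3 i \omega}}{\omega^{4} + 90 \omega^{2} + 13689}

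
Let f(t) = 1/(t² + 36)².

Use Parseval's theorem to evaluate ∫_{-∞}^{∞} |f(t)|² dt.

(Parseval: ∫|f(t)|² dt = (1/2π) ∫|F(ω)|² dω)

∫|f(t)|² dt = \frac{5 \pi}{4478976}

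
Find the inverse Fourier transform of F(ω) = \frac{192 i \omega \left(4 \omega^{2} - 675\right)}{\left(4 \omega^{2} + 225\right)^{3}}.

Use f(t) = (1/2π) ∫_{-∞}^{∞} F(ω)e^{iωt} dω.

f(t) = 3 t e^{- \frac{15 \left|{t}\right|}{2}} \left|{t}\right|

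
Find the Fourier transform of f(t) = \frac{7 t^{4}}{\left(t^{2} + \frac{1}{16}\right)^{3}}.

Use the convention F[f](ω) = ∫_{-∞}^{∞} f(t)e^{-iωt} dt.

F(ω) = \frac{7 \pi \left(\omega^{2} - 20 \left|{\omega}\right| + 48\right) e^{- \frac{\left|{\omega}\right|}{4}}}{32}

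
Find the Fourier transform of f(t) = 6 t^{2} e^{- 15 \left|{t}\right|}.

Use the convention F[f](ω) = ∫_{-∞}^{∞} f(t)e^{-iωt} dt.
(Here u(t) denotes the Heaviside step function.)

F(ω) = \frac{1080 \left(75 - \omega^{2}\right)}{\left(\omega^{2} + 225\right)^{3}}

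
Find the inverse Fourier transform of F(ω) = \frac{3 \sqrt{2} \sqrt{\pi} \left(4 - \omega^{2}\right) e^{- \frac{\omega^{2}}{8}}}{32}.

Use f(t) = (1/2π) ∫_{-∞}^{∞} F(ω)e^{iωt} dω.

f(t) = 3 t^{2} e^{- 2 t^{2}}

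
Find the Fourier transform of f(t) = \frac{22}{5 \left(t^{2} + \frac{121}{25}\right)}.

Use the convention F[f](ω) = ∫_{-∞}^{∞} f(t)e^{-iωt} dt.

F(ω) = 2 \pi e^{- \frac{11 \left|{\omega}\right|}{5}}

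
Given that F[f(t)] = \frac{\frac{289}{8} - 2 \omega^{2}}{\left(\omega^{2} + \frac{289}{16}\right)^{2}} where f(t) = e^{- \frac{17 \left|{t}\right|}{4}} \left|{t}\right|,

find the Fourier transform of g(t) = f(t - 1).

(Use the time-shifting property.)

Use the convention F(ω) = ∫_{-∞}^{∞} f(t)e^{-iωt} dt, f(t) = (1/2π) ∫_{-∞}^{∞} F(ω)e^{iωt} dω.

F[g](ω) = \frac{32 \left(289 - 16 \omega^{2}\right) e^{- i \omega}}{\left(16 \omega^{2} + 289\right)^{2}}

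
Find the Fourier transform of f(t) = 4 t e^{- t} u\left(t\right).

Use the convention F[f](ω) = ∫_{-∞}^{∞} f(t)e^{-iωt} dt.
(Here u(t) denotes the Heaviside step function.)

F(ω) = \frac{4}{\left(i \omega + 1\right)^{2}}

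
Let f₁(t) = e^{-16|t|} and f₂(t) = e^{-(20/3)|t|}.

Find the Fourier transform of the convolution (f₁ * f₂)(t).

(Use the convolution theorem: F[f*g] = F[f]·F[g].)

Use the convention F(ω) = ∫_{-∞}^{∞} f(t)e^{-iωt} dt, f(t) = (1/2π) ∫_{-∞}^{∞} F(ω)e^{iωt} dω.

F[f₁*f₂](ω) = \frac{3840}{\left(\omega^{2} + 256\right) \left(9 \omega^{2} + 400\right)}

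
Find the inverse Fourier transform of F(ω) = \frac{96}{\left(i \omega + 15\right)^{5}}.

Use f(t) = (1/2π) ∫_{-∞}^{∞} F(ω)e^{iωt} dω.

f(t) = 4 t^{4} e^{- 15 t} u\left(t\right)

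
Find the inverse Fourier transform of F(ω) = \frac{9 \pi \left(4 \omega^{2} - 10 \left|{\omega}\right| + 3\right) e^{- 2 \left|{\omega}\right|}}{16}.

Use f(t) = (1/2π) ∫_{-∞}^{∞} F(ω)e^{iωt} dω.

f(t) = \frac{9 t^{4}}{\left(t^{2} + 4\right)^{3}}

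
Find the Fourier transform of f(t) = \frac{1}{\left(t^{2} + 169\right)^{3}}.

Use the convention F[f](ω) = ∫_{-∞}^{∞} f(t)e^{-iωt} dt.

F(ω) = \frac{\pi \left(169 \omega^{2} + 39 \left|{\omega}\right| + 3\right) e^{- 13 \left|{\omega}\right|}}{2970344}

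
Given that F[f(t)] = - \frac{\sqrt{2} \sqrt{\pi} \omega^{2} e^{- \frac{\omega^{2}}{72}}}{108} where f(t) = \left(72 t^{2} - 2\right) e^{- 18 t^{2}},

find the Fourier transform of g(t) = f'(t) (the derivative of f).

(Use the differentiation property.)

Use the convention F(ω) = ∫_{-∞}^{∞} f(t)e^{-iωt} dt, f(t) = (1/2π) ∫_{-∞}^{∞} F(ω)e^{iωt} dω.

F[g](ω) = - \frac{\sqrt{2} i \sqrt{\pi} \omega^{3} e^{- \frac{\omega^{2}}{72}}}{108}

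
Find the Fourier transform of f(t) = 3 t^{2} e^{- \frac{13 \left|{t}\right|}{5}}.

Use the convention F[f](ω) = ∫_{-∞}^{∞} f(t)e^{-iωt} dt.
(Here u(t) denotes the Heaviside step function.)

F(ω) = \frac{19500 \left(169 - 75 \omega^{2}\right)}{\left(25 \omega^{2} + 169\right)^{3}}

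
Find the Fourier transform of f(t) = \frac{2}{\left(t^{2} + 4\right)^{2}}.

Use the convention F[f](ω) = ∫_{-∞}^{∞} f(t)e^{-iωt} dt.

F(ω) = \frac{\pi \left(2 \left|{\omega}\right| + 1\right) e^{- 2 \left|{\omega}\right|}}{8}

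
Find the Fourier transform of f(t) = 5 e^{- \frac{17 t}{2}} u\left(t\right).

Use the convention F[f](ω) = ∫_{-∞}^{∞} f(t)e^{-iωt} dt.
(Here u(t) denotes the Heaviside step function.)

F(ω) = \frac{10}{2 i \omega + 17}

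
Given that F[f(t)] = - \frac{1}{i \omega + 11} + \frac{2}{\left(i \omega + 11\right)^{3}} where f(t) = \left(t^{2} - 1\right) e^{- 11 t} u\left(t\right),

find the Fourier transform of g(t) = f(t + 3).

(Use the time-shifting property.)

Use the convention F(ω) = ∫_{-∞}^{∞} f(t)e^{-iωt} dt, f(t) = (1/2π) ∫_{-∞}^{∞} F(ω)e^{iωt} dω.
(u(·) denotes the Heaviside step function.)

F[g](ω) = \frac{\left(2 i \omega - \left(i \omega + 11\right)^{3} + 22\right) e^{3 i \omega}}{\left(i \omega + 11\right)^{4}}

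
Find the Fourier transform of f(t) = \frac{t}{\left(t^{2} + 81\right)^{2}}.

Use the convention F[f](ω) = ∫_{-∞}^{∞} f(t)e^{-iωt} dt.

F(ω) = - \frac{i \pi \omega e^{- 9 \left|{\omega}\right|}}{18}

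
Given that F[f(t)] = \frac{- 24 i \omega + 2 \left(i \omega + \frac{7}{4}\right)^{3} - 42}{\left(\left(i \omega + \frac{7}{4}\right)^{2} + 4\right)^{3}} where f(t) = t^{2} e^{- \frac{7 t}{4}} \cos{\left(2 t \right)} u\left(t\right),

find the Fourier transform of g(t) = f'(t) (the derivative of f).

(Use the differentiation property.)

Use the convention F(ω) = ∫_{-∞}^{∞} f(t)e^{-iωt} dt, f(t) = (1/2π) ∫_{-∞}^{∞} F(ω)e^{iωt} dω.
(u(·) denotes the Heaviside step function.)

F[g](ω) = - \frac{128 i \omega \left(768 i \omega - \left(4 i \omega + 7\right)^{3} + 1344\right)}{\left(\left(4 i \omega + 7\right)^{2} + 64\right)^{3}}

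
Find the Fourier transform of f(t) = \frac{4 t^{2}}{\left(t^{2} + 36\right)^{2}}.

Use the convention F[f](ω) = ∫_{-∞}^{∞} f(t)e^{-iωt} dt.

F(ω) = \frac{\pi \left(1 - 6 \left|{\omega}\right|\right) e^{- 6 \left|{\omega}\right|}}{3}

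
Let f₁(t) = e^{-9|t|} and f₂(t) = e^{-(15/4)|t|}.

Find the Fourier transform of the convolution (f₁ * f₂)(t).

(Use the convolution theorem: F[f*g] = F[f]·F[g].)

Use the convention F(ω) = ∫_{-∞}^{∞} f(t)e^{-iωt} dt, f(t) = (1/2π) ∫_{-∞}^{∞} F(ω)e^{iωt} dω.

F[f₁*f₂](ω) = \frac{2160}{\left(\omega^{2} + 81\right) \left(16 \omega^{2} + 225\right)}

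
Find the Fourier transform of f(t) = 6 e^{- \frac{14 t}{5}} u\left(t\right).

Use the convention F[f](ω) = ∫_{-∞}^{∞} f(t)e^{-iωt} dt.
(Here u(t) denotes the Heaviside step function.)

F(ω) = \frac{30}{5 i \omega + 14}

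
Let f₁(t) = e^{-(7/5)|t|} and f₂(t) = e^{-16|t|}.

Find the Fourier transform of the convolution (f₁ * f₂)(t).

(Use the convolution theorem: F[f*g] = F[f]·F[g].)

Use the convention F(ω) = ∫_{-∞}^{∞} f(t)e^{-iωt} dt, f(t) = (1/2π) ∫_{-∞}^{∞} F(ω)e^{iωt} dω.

F[f₁*f₂](ω) = \frac{2240}{\left(\omega^{2} + 256\right) \left(25 \omega^{2} + 49\right)}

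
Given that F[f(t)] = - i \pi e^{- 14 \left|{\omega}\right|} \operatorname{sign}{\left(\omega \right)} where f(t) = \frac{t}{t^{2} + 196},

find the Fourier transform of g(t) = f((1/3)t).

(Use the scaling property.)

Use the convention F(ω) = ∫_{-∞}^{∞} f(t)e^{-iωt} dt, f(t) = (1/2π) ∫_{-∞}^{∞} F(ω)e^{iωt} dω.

F[g](ω) = - 3 i \pi e^{- 42 \left|{\omega}\right|} \operatorname{sign}{\left(\omega \right)}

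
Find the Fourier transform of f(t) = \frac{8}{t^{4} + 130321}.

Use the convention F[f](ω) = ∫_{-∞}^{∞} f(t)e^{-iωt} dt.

F(ω) = \frac{8 \pi e^{- \frac{19 \sqrt{2} \left|{\omega}\right|}{2}} \sin{\left(\frac{19 \sqrt{2} \left|{\omega}\right|}{2} + \frac{\pi}{4} \right)}}{6859}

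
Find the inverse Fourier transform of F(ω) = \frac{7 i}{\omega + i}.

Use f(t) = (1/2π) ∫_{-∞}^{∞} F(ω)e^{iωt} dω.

f(t) = 7 e^{t} u\left(- t\right)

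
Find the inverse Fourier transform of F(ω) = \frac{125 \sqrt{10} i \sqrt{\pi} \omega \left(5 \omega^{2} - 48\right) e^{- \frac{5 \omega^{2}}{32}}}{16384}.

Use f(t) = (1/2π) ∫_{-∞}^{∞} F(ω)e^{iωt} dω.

f(t) = 5 t^{3} e^{- \frac{8 t^{2}}{5}}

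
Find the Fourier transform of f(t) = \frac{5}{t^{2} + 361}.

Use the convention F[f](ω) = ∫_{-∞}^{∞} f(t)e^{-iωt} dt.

F(ω) = \frac{5 \pi e^{- 19 \left|{\omega}\right|}}{19}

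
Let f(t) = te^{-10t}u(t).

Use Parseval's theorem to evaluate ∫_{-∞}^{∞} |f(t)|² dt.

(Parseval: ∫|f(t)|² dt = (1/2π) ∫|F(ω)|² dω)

∫|f(t)|² dt = \frac{1}{4000}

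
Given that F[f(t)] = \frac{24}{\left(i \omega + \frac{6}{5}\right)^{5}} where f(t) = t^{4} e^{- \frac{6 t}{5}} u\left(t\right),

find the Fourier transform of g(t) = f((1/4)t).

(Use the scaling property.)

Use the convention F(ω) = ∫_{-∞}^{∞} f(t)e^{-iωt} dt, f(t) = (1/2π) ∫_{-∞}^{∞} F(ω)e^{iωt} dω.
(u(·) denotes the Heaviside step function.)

F[g](ω) = \frac{9375}{\left(10 i \omega + 3\right)^{5}}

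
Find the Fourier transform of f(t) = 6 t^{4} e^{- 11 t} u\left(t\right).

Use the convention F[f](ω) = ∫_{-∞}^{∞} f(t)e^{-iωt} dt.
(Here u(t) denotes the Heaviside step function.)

F(ω) = \frac{144}{\left(i \omega + 11\right)^{5}}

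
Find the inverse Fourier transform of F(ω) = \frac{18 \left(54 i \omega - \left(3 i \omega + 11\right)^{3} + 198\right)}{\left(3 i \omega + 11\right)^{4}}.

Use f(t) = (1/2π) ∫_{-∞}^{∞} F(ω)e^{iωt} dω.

f(t) = 6 \left(t^{2} - 1\right) e^{- \frac{11 t}{3}} u\left(t\right)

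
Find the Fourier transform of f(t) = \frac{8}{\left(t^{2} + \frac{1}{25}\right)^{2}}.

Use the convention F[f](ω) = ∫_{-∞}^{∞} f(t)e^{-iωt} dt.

F(ω) = 100 \pi \left(\left|{\omega}\right| + 5\right) e^{- \frac{\left|{\omega}\right|}{5}}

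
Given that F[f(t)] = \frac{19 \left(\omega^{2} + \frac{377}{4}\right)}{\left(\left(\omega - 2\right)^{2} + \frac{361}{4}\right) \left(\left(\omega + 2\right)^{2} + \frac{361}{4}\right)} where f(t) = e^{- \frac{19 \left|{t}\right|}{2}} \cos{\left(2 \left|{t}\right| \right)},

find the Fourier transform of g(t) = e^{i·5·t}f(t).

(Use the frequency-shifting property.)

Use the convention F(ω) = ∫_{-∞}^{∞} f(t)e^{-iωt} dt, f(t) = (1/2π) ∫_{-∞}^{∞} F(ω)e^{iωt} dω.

F[g](ω) = \frac{76 \left(4 \left(\omega - 5\right)^{2} + 377\right)}{\left(4 \left(\omega - 7\right)^{2} + 361\right) \left(4 \left(\omega - 3\right)^{2} + 361\right)}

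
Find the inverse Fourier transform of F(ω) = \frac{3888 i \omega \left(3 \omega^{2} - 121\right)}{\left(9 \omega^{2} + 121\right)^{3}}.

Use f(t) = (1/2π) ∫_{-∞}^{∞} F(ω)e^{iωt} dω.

f(t) = 4 t e^{- \frac{11 \left|{t}\right|}{3}} \left|{t}\right|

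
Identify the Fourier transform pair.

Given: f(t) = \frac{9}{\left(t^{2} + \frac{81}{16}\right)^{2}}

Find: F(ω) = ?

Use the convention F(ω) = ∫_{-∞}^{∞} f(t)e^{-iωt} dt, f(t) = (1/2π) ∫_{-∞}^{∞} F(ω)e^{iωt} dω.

F(ω) = \frac{8 \pi \left(9 \left|{\omega}\right| + 4\right) e^{- \frac{9 \left|{\omega}\right|}{4}}}{81}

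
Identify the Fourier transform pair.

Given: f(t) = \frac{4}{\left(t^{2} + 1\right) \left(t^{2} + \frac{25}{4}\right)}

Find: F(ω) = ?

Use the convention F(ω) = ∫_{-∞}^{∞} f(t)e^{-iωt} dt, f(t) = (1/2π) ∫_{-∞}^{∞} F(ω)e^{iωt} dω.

F(ω) = \frac{16 \pi e^{- \left|{\omega}\right|}}{21} - \frac{32 \pi e^{- \frac{5 \left|{\omega}\right|}{2}}}{105}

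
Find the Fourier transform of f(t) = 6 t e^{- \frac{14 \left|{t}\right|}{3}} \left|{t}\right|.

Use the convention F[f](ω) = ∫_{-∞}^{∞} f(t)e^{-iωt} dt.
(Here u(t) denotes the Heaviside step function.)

F(ω) = \frac{5832 i \omega \left(3 \omega^{2} - 196\right)}{\left(9 \omega^{2} + 196\right)^{3}}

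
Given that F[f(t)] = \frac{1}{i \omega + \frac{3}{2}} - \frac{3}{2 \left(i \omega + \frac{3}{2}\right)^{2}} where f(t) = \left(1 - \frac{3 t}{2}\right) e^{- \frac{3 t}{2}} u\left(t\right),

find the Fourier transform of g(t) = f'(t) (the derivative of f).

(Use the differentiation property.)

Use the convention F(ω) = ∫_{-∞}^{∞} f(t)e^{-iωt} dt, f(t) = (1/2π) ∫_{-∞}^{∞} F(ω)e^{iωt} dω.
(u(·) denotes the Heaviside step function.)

F[g](ω) = \frac{4 \omega^{2}}{4 \omega^{2} - 12 i \omega - 9}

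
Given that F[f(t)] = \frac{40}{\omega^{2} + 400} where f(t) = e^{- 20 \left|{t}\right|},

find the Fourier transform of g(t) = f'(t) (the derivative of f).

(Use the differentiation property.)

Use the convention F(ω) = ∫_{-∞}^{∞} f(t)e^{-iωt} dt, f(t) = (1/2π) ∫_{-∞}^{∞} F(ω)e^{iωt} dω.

F[g](ω) = \frac{40 i \omega}{\omega^{2} + 400}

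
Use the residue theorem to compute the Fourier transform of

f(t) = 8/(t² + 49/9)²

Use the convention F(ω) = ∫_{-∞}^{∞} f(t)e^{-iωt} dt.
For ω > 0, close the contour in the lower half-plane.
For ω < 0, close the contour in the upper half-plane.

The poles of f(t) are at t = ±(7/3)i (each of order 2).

Let g(z) = f(z)e^{-iωz}; for large |z| the factor e^{-iωz} decays in the lower half-plane when ω > 0 and in the upper half-plane when ω < 0.

Case ω > 0 (lower half-plane, clockwise contour ⇒ F(ω) = -2πi·ΣRes):
  Res_{z = - \frac{7 i}{3}} g(z) = \frac{18 i \left(7 \omega + 3\right) e^{- \frac{7 \omega}{3}}}{343} (pole of order 2)
  F(ω) = -2πi·ΣRes = \frac{36 \pi \left(7 \omega + 3\right) e^{- \frac{7 \omega}{3}}}{343}

Case ω < 0 (upper half-plane, counterclockwise contour ⇒ F(ω) = +2πi·ΣRes):
  Res_{z = \frac{7 i}{3}} g(z) = \frac{18 i \left(7 \omega - 3\right) e^{\frac{7 \omega}{3}}}{343} (pole of order 2)
  F(ω) = 2πi·ΣRes = \frac{36 \pi \left(3 - 7 \omega\right) e^{\frac{7 \omega}{3}}}{343}

Both cases combine into a single formula in |ω|:

F(ω) = \frac{36 \pi \left(7 \left|{\omega}\right| + 3\right) e^{- \frac{7 \left|{\omega}\right|}{3}}}{343}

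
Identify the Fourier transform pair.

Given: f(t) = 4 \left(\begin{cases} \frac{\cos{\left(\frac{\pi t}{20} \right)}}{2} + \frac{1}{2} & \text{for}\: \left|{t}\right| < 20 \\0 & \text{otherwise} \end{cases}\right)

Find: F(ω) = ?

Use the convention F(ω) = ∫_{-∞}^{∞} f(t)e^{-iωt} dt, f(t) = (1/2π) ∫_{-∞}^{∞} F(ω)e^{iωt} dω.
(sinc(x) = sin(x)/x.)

F(ω) = - \frac{80 \pi^{2} \operatorname{sinc}{\left(20 \omega \right)}}{400 \omega^{2} - \pi^{2}}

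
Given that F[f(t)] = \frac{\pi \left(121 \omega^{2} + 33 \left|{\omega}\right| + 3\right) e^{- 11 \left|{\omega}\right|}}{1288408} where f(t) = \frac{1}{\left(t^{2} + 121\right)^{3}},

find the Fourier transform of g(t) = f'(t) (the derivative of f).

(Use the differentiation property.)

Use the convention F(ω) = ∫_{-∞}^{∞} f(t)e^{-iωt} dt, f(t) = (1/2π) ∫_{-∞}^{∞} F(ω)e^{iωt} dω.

F[g](ω) = \frac{i \pi \omega \left(121 \omega^{2} + 33 \left|{\omega}\right| + 3\right) e^{- 11 \left|{\omega}\right|}}{1288408}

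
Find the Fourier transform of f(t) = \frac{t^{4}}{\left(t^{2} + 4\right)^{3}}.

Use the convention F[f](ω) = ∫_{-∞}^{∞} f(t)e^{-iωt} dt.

F(ω) = \frac{\pi \left(4 \omega^{2} - 10 \left|{\omega}\right| + 3\right) e^{- 2 \left|{\omega}\right|}}{16}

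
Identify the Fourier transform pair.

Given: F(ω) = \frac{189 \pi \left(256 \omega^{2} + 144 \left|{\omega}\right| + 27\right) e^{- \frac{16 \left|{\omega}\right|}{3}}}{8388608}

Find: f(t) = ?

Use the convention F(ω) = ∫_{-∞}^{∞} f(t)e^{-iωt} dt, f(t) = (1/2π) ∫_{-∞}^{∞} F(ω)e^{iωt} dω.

f(t) = \frac{7}{\left(t^{2} + \frac{256}{9}\right)^{3}}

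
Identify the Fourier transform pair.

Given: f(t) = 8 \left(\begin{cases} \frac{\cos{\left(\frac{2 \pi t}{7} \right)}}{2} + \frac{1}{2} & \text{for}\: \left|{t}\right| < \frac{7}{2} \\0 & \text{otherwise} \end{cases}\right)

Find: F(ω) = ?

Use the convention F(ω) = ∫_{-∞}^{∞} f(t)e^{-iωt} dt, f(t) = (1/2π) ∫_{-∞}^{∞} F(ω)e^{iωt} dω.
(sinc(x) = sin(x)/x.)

F(ω) = - \frac{112 \pi^{2} \operatorname{sinc}{\left(\frac{7 \omega}{2} \right)}}{49 \omega^{2} - 4 \pi^{2}}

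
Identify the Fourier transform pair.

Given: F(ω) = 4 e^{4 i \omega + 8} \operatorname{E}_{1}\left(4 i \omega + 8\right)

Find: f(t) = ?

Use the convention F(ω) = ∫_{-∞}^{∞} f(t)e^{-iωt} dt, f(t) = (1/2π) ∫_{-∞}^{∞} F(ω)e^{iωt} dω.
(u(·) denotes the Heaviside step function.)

f(t) = \frac{4 e^{- 2 t} u\left(t\right)}{t + 4}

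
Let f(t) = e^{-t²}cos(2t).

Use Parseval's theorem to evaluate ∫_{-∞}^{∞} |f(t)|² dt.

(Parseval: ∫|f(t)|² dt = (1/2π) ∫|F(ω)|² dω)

∫|f(t)|² dt = \frac{\sqrt{2} \sqrt{\pi} \left(1 + e^{2}\right)}{4 e^{2}}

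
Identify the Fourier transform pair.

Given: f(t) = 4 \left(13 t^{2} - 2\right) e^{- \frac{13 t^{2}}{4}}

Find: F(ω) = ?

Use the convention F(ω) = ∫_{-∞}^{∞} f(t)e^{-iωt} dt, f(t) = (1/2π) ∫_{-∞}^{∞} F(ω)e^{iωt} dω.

F(ω) = - \frac{32 \sqrt{13} \sqrt{\pi} \omega^{2} e^{- \frac{\omega^{2}}{13}}}{169}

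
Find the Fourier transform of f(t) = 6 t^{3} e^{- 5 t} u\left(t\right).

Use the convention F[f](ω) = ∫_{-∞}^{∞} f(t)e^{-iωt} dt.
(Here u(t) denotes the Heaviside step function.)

F(ω) = \frac{36}{\left(i \omega + 5\right)^{4}}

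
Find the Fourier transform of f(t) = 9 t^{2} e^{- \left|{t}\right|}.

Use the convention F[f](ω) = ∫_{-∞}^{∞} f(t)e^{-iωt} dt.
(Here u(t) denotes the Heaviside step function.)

F(ω) = \frac{36 \left(1 - 3 \omega^{2}\right)}{\left(\omega^{2} + 1\right)^{3}}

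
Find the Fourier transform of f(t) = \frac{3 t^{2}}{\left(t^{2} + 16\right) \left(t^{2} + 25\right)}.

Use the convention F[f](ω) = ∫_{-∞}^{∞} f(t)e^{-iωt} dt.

F(ω) = \frac{\pi \left(5 - 4 e^{\left|{\omega}\right|}\right) e^{- 5 \left|{\omega}\right|}}{3}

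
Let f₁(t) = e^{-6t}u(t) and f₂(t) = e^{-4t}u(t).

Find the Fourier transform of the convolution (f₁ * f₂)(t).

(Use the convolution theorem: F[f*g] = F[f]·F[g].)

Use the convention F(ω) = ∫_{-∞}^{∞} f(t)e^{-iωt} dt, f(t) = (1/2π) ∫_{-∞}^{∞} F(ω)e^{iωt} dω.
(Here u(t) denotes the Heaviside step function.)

F[f₁*f₂](ω) = \frac{1}{\left(i \omega + 4\right) \left(i \omega + 6\right)}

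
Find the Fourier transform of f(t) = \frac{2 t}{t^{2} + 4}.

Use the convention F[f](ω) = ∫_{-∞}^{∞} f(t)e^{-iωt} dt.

F(ω) = - 2 i \pi e^{- 2 \left|{\omega}\right|} \operatorname{sign}{\left(\omega \right)}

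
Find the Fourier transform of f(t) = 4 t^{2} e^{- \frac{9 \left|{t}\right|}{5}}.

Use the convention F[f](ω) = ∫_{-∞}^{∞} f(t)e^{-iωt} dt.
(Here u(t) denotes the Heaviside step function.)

F(ω) = \frac{54000 \left(27 - 25 \omega^{2}\right)}{\left(25 \omega^{2} + 81\right)^{3}}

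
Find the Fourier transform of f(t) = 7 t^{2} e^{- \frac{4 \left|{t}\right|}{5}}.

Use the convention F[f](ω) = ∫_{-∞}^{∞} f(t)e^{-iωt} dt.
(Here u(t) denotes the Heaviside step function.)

F(ω) = \frac{14000 \left(16 - 75 \omega^{2}\right)}{\left(25 \omega^{2} + 16\right)^{3}}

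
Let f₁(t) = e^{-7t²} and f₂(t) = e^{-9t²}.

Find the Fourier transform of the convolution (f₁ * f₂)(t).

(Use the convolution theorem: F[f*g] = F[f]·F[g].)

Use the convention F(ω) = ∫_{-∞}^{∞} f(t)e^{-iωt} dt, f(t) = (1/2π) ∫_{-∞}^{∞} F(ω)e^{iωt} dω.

F[f₁*f₂](ω) = \frac{\sqrt{7} \pi e^{- \frac{4 \omega^{2}}{63}}}{21}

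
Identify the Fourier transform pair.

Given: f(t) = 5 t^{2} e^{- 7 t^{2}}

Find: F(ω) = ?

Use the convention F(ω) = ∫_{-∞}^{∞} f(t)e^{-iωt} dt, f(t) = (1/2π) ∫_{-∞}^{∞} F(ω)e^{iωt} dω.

F(ω) = \frac{5 \sqrt{7} \sqrt{\pi} \left(14 - \omega^{2}\right) e^{- \frac{\omega^{2}}{28}}}{1372}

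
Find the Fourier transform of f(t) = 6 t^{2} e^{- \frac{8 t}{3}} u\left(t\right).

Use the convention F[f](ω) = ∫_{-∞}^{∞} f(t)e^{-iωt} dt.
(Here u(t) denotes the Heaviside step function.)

F(ω) = \frac{324}{\left(3 i \omega + 8\right)^{3}}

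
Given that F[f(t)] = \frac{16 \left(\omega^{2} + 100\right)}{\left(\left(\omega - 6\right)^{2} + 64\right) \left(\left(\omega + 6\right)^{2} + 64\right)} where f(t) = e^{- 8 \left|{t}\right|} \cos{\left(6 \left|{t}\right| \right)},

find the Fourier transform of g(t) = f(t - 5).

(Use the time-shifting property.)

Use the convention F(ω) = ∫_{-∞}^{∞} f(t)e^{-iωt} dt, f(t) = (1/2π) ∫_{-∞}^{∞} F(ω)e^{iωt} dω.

F[g](ω) = \frac{16 \left(\omega^{2} + 100\right) e^{- 5 i \omega}}{\omega^{4} + 56 \omega^{2} + 10000}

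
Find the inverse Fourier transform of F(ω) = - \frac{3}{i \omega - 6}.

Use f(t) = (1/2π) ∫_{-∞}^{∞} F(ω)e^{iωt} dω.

f(t) = 3 e^{6 t} u\left(- t\right)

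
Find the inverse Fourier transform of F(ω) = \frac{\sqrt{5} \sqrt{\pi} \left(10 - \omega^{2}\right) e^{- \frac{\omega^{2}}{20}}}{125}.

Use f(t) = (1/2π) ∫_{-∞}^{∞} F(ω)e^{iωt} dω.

f(t) = 4 t^{2} e^{- 5 t^{2}}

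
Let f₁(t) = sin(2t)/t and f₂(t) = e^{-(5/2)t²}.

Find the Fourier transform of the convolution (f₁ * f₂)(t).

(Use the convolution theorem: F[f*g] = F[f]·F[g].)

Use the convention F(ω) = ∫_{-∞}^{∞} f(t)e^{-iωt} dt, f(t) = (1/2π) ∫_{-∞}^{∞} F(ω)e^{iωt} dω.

F[f₁*f₂](ω) = \begin{cases} \frac{\sqrt{10} \pi^{\frac{3}{2}} e^{- \frac{\omega^{2}}{10}}}{5} & \text{for}\: \omega > -2 \wedge \omega < 2 \\0 & \text{otherwise} \end{cases}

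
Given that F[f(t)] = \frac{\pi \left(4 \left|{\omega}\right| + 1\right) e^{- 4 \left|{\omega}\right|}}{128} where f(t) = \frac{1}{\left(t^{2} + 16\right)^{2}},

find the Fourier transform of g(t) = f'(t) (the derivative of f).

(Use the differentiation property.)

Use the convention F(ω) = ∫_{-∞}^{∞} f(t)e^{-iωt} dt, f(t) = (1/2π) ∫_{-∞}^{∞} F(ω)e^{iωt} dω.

F[g](ω) = \frac{i \pi \omega \left(4 \left|{\omega}\right| + 1\right) e^{- 4 \left|{\omega}\right|}}{128}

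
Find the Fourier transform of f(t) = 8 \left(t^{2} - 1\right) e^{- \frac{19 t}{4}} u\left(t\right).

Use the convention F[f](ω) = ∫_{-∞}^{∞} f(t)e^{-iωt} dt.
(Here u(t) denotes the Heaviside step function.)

F(ω) = \frac{32 \left(128 i \omega - \left(4 i \omega + 19\right)^{3} + 608\right)}{\left(4 i \omega + 19\right)^{4}}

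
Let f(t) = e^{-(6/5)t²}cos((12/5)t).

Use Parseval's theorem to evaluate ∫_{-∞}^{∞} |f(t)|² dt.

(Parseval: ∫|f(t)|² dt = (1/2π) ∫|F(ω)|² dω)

∫|f(t)|² dt = \frac{\sqrt{15} \sqrt{\pi} \left(1 + e^{\frac{12}{5}}\right)}{12 e^{\frac{12}{5}}}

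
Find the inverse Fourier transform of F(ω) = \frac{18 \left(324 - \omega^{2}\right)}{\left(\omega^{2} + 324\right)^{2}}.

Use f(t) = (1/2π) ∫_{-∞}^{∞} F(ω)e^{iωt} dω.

f(t) = 9 e^{- 18 \left|{t}\right|} \left|{t}\right|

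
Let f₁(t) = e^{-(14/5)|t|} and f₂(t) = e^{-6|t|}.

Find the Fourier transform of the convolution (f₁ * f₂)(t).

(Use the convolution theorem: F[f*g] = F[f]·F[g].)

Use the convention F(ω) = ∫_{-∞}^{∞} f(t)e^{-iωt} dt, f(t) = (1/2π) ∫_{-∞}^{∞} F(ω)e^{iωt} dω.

F[f₁*f₂](ω) = \frac{1680}{\left(\omega^{2} + 36\right) \left(25 \omega^{2} + 196\right)}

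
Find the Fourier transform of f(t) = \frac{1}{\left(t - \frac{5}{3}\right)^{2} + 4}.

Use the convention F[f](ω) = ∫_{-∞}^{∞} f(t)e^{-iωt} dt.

F(ω) = \frac{\pi e^{- \frac{5 i \omega}{3} - 2 \left|{\omega}\right|}}{2}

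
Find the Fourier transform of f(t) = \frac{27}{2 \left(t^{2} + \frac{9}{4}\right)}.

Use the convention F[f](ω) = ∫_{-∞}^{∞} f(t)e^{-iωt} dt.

F(ω) = 9 \pi e^{- \frac{3 \left|{\omega}\right|}{2}}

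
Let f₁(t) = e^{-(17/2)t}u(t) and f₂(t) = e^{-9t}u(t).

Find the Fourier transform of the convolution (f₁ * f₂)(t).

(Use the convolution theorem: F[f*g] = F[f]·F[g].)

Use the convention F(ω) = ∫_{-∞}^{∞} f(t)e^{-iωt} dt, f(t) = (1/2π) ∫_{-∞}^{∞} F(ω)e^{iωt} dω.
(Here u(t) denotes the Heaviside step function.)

F[f₁*f₂](ω) = \frac{2}{\left(i \omega + 9\right) \left(2 i \omega + 17\right)}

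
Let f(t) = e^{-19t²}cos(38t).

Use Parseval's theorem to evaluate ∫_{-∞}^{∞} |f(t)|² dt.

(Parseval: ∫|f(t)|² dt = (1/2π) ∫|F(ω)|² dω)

∫|f(t)|² dt = \frac{\sqrt{38} \sqrt{\pi} \left(1 + e^{38}\right)}{76 e^{38}}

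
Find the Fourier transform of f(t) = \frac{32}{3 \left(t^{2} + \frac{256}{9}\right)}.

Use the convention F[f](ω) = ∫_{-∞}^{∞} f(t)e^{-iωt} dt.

F(ω) = 2 \pi e^{- \frac{16 \left|{\omega}\right|}{3}}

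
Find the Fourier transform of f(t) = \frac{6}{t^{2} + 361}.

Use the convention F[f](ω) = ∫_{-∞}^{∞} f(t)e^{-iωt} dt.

F(ω) = \frac{6 \pi e^{- 19 \left|{\omega}\right|}}{19}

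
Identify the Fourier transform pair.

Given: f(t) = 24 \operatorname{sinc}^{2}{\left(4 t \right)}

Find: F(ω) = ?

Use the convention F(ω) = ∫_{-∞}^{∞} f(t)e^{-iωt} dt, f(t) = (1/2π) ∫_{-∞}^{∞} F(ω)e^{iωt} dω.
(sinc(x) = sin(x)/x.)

F(ω) = \begin{cases} \frac{3 \pi \left(8 - \left|{\omega}\right|\right)}{4} & \text{for}\: \omega > -8 \wedge \omega < 8 \\0 & \text{otherwise} \end{cases}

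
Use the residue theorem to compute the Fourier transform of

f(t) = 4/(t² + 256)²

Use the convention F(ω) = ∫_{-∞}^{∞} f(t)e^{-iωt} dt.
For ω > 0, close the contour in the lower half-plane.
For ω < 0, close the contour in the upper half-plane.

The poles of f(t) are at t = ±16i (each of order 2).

Let g(z) = f(z)e^{-iωz}; for large |z| the factor e^{-iωz} decays in the lower half-plane when ω > 0 and in the upper half-plane when ω < 0.

Case ω > 0 (lower half-plane, clockwise contour ⇒ F(ω) = -2πi·ΣRes):
  Res_{z = - 16 i} g(z) = \frac{i \left(16 \omega + 1\right) e^{- 16 \omega}}{4096} (pole of order 2)
  F(ω) = -2πi·ΣRes = \frac{\pi \left(16 \omega + 1\right) e^{- 16 \omega}}{2048}

Case ω < 0 (upper half-plane, counterclockwise contour ⇒ F(ω) = +2πi·ΣRes):
  Res_{z = 16 i} g(z) = \frac{i \left(16 \omega - 1\right) e^{16 \omega}}{4096} (pole of order 2)
  F(ω) = 2πi·ΣRes = \frac{\pi \left(1 - 16 \omega\right) e^{16 \omega}}{2048}

Both cases combine into a single formula in |ω|:

F(ω) = \frac{\pi \left(16 \left|{\omega}\right| + 1\right) e^{- 16 \left|{\omega}\right|}}{2048}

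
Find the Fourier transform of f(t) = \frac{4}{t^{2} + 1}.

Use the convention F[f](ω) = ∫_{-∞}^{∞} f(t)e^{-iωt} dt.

F(ω) = 4 \pi e^{- \left|{\omega}\right|}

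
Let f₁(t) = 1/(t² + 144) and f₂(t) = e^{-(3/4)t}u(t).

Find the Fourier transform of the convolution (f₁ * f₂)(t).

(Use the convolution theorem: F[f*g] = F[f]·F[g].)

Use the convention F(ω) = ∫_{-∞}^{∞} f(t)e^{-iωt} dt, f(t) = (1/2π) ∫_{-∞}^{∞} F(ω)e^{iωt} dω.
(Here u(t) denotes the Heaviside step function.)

F[f₁*f₂](ω) = \frac{\pi e^{- 12 \left|{\omega}\right|}}{3 \left(4 i \omega + 3\right)}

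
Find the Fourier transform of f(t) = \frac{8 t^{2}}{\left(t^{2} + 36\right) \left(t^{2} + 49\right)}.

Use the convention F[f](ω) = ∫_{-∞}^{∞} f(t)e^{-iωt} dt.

F(ω) = \frac{8 \pi \left(7 - 6 e^{\left|{\omega}\right|}\right) e^{- 7 \left|{\omega}\right|}}{13}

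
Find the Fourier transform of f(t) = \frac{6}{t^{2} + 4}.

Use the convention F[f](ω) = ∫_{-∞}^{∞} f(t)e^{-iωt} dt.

F(ω) = 3 \pi e^{- 2 \left|{\omega}\right|}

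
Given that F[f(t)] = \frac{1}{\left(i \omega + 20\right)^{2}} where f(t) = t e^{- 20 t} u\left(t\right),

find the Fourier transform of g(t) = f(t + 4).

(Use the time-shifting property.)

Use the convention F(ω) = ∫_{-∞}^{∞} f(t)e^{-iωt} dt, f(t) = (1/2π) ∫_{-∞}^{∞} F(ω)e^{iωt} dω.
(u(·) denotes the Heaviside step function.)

F[g](ω) = \frac{e^{4 i \omega}}{\left(i \omega + 20\right)^{2}}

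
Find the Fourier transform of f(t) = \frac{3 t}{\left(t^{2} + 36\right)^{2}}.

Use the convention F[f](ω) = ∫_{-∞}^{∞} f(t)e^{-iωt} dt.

F(ω) = - \frac{i \pi \omega e^{- 6 \left|{\omega}\right|}}{4}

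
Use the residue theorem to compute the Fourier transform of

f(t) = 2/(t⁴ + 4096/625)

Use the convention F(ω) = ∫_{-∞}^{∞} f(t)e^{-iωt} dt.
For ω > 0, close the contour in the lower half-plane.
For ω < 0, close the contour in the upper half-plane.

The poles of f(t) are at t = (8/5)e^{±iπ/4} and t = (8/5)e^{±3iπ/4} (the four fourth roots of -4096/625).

Let g(z) = f(z)e^{-iωz}; for large |z| the factor e^{-iωz} decays in the lower half-plane when ω > 0 and in the upper half-plane when ω < 0.

Case ω > 0 (lower half-plane, clockwise contour ⇒ F(ω) = -2πi·ΣRes):
  Res_{z = - \frac{4 \sqrt{2}}{5} - \frac{4 \sqrt{2} i}{5}} g(z) = \frac{125 \sqrt{2} i \left(1 - i\right) e^{\frac{4 \sqrt{2} \omega \left(-1 + i\right)}{5}}}{2048}
  Res_{z = \frac{4 \sqrt{2}}{5} - \frac{4 \sqrt{2} i}{5}} g(z) = \frac{125 \sqrt{2} i \left(1 + i\right) e^{- \frac{4 \sqrt{2} \omega \left(1 + i\right)}{5}}}{2048}
  F(ω) = -2πi·ΣRes = \frac{125 \sqrt{2} \pi \left(1 - i\right) \left(e^{\frac{8 \sqrt{2} i \omega}{5}} + i\right) e^{- \frac{4 \sqrt{2} \omega \left(1 + i\right)}{5}}}{1024} = \frac{125 \sqrt{2} \pi \left(\sin{\left(\frac{4 \sqrt{2} \omega}{5} \right)} + \cos{\left(\frac{4 \sqrt{2} \omega}{5} \right)}\right) e^{- \frac{4 \sqrt{2} \omega}{5}}}{512}

Case ω < 0 (upper half-plane, counterclockwise contour ⇒ F(ω) = +2πi·ΣRes):
  Res_{z = \frac{4 \sqrt{2}}{5} + \frac{4 \sqrt{2} i}{5}} g(z) = \frac{125 \sqrt{2} i \left(-1 + i\right) e^{\frac{4 \sqrt{2} \omega \left(1 - i\right)}{5}}}{2048}
  Res_{z = - \frac{4 \sqrt{2}}{5} + \frac{4 \sqrt{2} i}{5}} g(z) = \frac{125 \sqrt{2} \left(1 - i\right) e^{\frac{4 \sqrt{2} \omega \left(1 + i\right)}{5}}}{2048}
  F(ω) = 2πi·ΣRes = - \frac{125 \sqrt{2} i \pi \left(i \left(1 - i\right) e^{\frac{4 \sqrt{2} \omega \left(1 - i\right)}{5}} - \left(1 - i\right) e^{\frac{4 \sqrt{2} \omega \left(1 + i\right)}{5}}\right)}{1024} = \frac{125 \sqrt{2} \pi \left(- \sin{\left(\frac{4 \sqrt{2} \omega}{5} \right)} + \cos{\left(\frac{4 \sqrt{2} \omega}{5} \right)}\right) e^{\frac{4 \sqrt{2} \omega}{5}}}{512}

Both cases combine into a single formula in |ω|:

F(ω) = \frac{125 \sqrt{2} \pi \left(\sin{\left(\frac{4 \sqrt{2} \left|{\omega}\right|}{5} \right)} + \cos{\left(\frac{4 \sqrt{2} \left|{\omega}\right|}{5} \right)}\right) e^{- \frac{4 \sqrt{2} \left|{\omega}\right|}{5}}}{512}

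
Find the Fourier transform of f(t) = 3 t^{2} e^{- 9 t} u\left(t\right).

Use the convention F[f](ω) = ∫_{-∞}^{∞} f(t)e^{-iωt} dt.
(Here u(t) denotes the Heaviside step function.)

F(ω) = \frac{6}{\left(i \omega + 9\right)^{3}}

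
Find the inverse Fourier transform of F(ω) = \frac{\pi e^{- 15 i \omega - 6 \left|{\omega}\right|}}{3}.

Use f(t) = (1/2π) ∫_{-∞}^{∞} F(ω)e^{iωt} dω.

f(t) = \frac{2}{\left(t - 15\right)^{2} + 36}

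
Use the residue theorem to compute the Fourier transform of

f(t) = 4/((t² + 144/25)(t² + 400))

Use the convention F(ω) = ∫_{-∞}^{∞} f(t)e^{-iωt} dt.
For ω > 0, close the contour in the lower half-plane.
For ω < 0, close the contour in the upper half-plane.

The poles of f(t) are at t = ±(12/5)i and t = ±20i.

Let g(z) = f(z)e^{-iωz}; for large |z| the factor e^{-iωz} decays in the lower half-plane when ω > 0 and in the upper half-plane when ω < 0.

Case ω > 0 (lower half-plane, clockwise contour ⇒ F(ω) = -2πi·ΣRes):
  Res_{z = - \frac{12 i}{5}} g(z) = \frac{125 i e^{- \frac{12 \omega}{5}}}{59136}
  Res_{z = - 20 i} g(z) = - \frac{5 i e^{- 20 \omega}}{19712}
  F(ω) = -2πi·ΣRes = - \frac{5 \pi e^{- 20 \omega}}{9856} + \frac{125 \pi e^{- \frac{12 \omega}{5}}}{29568}

Case ω < 0 (upper half-plane, counterclockwise contour ⇒ F(ω) = +2πi·ΣRes):
  Res_{z = \frac{12 i}{5}} g(z) = - \frac{125 i e^{\frac{12 \omega}{5}}}{59136}
  Res_{z = 20 i} g(z) = \frac{5 i e^{20 \omega}}{19712}
  F(ω) = 2πi·ΣRes = \frac{5 \pi \left(25 e^{\frac{12 \omega}{5}} - 3 e^{20 \omega}\right)}{29568}

Both cases combine into a single formula in |ω|:

F(ω) = - \frac{5 \pi e^{- 20 \left|{\omega}\right|}}{9856} + \frac{125 \pi e^{- \frac{12 \left|{\omega}\right|}{5}}}{29568}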